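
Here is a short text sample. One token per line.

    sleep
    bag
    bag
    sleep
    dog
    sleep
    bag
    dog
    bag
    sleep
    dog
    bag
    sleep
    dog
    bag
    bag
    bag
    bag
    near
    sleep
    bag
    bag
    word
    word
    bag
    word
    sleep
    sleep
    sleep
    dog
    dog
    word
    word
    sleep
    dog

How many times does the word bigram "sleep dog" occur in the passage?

Scanning the 34 overlapping bigram windows for "sleep dog":
  position 4–5: sleep dog
  position 10–11: sleep dog
  position 13–14: sleep dog
  position 29–30: sleep dog
  position 34–35: sleep dog

5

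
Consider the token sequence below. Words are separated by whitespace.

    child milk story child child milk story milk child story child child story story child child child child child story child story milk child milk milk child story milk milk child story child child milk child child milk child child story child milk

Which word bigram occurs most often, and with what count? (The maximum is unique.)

"child child", 9 times

Bigram frequencies (highest first):
  child child: 9
  child story: 7
  child milk: 6
  story child: 6
  milk child: 6
  story milk: 3
  … (3 more, each ≤ 2)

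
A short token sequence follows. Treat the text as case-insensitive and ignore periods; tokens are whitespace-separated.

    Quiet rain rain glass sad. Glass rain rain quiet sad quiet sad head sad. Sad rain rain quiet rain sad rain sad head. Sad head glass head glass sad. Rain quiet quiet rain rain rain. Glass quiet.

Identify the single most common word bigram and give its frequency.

Bigram frequencies (highest first):
  rain rain: 5
  quiet rain: 3
  rain quiet: 3
  sad head: 3
  sad rain: 3
  rain glass: 2
  … (12 more, each ≤ 2)

"rain rain", 5 times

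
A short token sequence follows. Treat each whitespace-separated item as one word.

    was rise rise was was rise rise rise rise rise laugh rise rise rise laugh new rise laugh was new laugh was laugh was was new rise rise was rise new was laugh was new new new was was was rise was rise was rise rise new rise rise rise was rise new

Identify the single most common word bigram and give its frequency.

Bigram frequencies (highest first):
  rise rise: 11
  was rise: 7
  rise was: 5
  was was: 4
  laugh was: 4
  rise laugh: 3
  … (9 more, each ≤ 3)

"rise rise", 11 times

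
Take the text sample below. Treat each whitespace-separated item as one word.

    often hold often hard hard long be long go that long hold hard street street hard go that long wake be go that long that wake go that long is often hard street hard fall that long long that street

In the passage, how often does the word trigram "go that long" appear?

Scanning the 38 overlapping trigram windows for "go that long":
  position 9–11: go that long
  position 17–19: go that long
  position 22–24: go that long
  position 27–29: go that long

4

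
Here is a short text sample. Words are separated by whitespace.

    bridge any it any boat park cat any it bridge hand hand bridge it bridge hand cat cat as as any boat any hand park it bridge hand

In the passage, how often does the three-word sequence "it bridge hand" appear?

Scanning the 26 overlapping trigram windows for "it bridge hand":
  position 9–11: it bridge hand
  position 14–16: it bridge hand
  position 26–28: it bridge hand

3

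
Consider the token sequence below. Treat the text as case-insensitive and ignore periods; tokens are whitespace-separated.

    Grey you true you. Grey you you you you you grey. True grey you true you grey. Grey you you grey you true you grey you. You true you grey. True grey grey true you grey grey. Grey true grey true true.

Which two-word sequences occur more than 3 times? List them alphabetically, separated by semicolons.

Bigram counts meeting the condition (more than 3 times):
  grey grey: 4
  grey true: 5
  grey you: 6
  true you: 5
  you grey: 7
  you true: 4
  you you: 6

grey grey; grey true; grey you; true you; you grey; you true; you you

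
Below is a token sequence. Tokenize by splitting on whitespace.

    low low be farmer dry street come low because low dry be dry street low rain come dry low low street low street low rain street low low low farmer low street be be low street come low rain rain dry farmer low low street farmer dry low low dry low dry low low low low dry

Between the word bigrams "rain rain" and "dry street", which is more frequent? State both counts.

"dry street" (2 vs 1)

"rain rain": 1 occurrence
"dry street": 2 occurrences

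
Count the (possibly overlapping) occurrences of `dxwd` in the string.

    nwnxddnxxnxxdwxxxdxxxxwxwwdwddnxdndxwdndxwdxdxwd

3

Sliding a length-4 window over the 48 characters (45 positions):
  position 35–38: dxwd
  position 40–43: dxwd
  position 45–48: dxwd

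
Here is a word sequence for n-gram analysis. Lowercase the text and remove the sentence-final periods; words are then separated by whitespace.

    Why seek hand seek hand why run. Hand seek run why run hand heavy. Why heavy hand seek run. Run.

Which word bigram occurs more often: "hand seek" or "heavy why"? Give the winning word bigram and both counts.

"hand seek" (3 vs 1)

"hand seek": 3 occurrences
"heavy why": 1 occurrence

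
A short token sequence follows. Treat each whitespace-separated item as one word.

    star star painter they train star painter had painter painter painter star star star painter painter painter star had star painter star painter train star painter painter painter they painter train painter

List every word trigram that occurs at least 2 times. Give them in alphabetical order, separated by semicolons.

painter painter painter; painter painter star; star painter painter; star star painter; train star painter

Trigram counts meeting the condition (at least 2 times):
  painter painter painter: 3
  painter painter star: 2
  star painter painter: 2
  star star painter: 2
  train star painter: 2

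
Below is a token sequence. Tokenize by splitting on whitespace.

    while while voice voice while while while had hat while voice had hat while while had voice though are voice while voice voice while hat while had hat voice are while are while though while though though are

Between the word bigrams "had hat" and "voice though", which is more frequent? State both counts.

"had hat": 3 occurrences
"voice though": 1 occurrence

"had hat" (3 vs 1)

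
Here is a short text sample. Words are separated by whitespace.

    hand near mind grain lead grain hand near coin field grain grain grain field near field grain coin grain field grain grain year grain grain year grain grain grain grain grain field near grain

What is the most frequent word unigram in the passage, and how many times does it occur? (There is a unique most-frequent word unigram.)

"grain", 17 times

Unigram frequencies (highest first):
  grain: 17
  field: 5
  near: 4
  hand: 2
  coin: 2
  year: 2
  … (2 more, each ≤ 1)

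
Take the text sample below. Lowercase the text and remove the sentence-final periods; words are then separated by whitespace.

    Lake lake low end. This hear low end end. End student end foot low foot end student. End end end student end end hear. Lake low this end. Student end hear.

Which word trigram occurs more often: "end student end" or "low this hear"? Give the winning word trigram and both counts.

"end student end" (4 vs 0)

"end student end": 4 occurrences
"low this hear": 0 occurrences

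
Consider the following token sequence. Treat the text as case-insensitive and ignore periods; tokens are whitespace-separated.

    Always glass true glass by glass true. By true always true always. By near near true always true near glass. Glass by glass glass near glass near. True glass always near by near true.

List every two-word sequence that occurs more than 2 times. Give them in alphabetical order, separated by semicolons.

Bigram counts meeting the condition (more than 2 times):
  near true: 3
  true always: 3

near true; true always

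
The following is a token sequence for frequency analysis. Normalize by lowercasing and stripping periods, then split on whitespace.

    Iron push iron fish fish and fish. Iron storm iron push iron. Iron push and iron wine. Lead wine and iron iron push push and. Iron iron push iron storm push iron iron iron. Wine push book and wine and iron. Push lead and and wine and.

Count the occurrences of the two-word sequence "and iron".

Scanning the 46 overlapping bigram windows for "and iron":
  position 15–16: and iron
  position 20–21: and iron
  position 25–26: and iron
  position 40–41: and iron

4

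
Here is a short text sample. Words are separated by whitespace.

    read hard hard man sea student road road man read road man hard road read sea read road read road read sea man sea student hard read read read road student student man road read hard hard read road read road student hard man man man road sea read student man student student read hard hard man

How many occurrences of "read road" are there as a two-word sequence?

6

Scanning the 56 overlapping bigram windows for "read road":
  position 10–11: read road
  position 17–18: read road
  position 19–20: read road
  position 29–30: read road
  position 38–39: read road
  position 40–41: read road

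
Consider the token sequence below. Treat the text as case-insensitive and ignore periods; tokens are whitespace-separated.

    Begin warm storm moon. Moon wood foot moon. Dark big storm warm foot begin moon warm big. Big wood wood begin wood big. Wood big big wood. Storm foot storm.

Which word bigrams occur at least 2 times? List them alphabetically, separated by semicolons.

big big; big wood; wood big

Bigram counts meeting the condition (at least 2 times):
  big big: 2
  big wood: 3
  wood big: 2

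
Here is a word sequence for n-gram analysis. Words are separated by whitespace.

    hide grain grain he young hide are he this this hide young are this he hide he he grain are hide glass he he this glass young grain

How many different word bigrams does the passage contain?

25

28 tokens → 27 bigram windows in total.
Repeated bigrams (each contributes count−1 duplicates):
  he he: 2
  he this: 2
2 duplicate windows → 27 − 2 = 25 distinct.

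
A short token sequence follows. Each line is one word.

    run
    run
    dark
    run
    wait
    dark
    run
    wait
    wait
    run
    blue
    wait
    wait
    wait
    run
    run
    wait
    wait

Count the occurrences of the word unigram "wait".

8

Scanning the 18 tokens for "wait":
  position 5: wait
  position 8: wait
  position 9: wait
  position 12: wait
  position 13: wait
  position 14: wait
  position 17: wait
  position 18: wait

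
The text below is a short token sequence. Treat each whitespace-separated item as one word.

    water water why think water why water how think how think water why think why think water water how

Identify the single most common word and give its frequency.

Unigram frequencies (highest first):
  water: 7
  think: 5
  why: 4
  how: 3

"water", 7 times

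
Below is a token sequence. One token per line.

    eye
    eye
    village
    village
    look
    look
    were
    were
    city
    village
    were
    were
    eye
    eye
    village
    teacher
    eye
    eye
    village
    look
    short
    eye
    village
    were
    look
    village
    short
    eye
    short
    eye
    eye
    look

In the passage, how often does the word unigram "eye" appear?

10

Scanning the 32 tokens for "eye":
  position 1: eye
  position 2: eye
  position 13: eye
  position 14: eye
  position 17: eye
  position 18: eye
  position 22: eye
  position 28: eye
  position 30: eye
  position 31: eye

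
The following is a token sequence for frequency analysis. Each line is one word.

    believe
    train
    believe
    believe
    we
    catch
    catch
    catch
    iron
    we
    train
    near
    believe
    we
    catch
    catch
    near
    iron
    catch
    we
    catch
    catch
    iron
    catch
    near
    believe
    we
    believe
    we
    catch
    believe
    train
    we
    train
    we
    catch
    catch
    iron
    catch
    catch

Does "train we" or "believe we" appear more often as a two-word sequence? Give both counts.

"train we": 2 occurrences
"believe we": 4 occurrences

"believe we" (4 vs 2)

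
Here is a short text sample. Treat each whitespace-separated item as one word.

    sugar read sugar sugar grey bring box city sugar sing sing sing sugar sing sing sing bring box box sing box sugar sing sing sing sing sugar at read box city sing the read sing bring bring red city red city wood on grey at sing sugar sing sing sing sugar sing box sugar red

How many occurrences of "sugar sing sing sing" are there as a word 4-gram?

Scanning the 52 overlapping 4-gram windows for "sugar sing sing sing":
  position 9–12: sugar sing sing sing
  position 13–16: sugar sing sing sing
  position 22–25: sugar sing sing sing
  position 47–50: sugar sing sing sing

4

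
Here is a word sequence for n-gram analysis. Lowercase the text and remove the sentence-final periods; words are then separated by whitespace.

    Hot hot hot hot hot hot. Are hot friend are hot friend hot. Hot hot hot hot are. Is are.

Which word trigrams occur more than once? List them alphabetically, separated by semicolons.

are hot friend; hot hot are; hot hot hot

Trigram counts meeting the condition (more than once):
  are hot friend: 2
  hot hot are: 2
  hot hot hot: 7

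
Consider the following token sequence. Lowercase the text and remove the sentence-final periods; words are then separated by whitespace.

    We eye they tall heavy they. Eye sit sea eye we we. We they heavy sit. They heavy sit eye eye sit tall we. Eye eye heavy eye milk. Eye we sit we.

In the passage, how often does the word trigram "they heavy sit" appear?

2

Scanning the 31 overlapping trigram windows for "they heavy sit":
  position 14–16: they heavy sit
  position 17–19: they heavy sit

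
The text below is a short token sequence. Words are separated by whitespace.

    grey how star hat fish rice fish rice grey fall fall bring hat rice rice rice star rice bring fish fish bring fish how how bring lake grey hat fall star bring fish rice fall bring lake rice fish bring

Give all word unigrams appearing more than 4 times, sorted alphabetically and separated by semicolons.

bring; fish; rice

Unigram counts meeting the condition (more than 4 times):
  bring: 7
  fish: 7
  rice: 8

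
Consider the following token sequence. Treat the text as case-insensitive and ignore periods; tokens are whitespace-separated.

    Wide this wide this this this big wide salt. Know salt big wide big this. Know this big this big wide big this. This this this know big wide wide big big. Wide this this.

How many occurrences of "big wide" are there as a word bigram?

5

Scanning the 34 overlapping bigram windows for "big wide":
  position 7–8: big wide
  position 12–13: big wide
  position 20–21: big wide
  position 28–29: big wide
  position 32–33: big wide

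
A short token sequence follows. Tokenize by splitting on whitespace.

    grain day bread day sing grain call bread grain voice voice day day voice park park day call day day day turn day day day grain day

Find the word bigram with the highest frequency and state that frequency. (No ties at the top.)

"day day", 5 times

Bigram frequencies (highest first):
  day day: 5
  grain day: 2
  day bread: 1
  bread day: 1
  day sing: 1
  sing grain: 1
  … (15 more, each ≤ 1)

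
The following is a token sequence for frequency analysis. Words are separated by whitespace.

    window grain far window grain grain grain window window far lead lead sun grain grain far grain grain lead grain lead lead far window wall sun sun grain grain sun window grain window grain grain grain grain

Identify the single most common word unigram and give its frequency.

"grain", 16 times

Unigram frequencies (highest first):
  grain: 16
  window: 7
  lead: 5
  far: 4
  sun: 4
  wall: 1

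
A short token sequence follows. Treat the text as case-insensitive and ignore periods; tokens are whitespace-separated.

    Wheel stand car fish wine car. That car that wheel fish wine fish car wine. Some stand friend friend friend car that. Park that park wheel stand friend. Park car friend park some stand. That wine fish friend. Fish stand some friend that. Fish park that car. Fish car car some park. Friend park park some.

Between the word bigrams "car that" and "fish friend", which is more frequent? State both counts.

"car that": 3 occurrences
"fish friend": 1 occurrence

"car that" (3 vs 1)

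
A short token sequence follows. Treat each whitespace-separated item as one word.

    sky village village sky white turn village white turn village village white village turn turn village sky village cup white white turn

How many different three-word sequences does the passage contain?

19

22 tokens → 20 trigram windows in total.
Repeated trigrams (each contributes count−1 duplicates):
  white turn village: 2
1 duplicate windows → 20 − 1 = 19 distinct.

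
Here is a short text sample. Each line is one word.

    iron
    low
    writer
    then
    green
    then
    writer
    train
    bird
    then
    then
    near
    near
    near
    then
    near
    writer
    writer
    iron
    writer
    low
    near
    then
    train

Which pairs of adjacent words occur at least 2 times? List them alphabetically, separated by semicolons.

near near; near then; then near

Bigram counts meeting the condition (at least 2 times):
  near near: 2
  near then: 2
  then near: 2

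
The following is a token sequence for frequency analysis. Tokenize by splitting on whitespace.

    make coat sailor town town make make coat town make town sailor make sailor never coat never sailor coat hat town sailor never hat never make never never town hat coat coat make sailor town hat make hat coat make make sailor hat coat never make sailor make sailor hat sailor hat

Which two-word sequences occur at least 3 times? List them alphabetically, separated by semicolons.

Bigram counts meeting the condition (at least 3 times):
  hat coat: 3
  make sailor: 5
  sailor hat: 3

hat coat; make sailor; sailor hat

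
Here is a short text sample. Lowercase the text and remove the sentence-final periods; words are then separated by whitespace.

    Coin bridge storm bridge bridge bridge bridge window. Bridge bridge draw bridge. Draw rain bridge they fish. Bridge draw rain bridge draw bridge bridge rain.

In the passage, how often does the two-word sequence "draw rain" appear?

Scanning the 24 overlapping bigram windows for "draw rain":
  position 13–14: draw rain
  position 19–20: draw rain

2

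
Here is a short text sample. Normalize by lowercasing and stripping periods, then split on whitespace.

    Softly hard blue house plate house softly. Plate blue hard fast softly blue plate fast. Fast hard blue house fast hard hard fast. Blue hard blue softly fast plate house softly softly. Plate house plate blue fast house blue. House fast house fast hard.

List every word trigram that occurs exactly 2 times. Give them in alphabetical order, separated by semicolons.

Trigram counts meeting the condition (exactly 2 times):
  blue house fast: 2
  hard blue house: 2
  house fast hard: 2
  plate house softly: 2

blue house fast; hard blue house; house fast hard; plate house softly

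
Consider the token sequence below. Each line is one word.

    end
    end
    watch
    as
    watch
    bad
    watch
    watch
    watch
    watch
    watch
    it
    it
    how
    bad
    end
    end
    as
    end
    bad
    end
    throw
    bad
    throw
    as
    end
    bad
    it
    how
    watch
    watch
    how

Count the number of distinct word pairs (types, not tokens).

22

32 tokens → 31 bigram windows in total.
Repeated bigrams (each contributes count−1 duplicates):
  watch watch: 5
  as end: 2
  bad end: 2
  end bad: 2
  end end: 2
  it how: 2
9 duplicate windows → 31 − 9 = 22 distinct.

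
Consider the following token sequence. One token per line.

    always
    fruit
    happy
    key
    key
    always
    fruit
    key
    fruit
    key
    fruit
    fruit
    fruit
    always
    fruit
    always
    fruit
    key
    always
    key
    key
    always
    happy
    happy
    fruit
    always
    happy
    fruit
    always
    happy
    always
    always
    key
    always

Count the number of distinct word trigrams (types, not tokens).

26

34 tokens → 32 trigram windows in total.
Repeated trigrams (each contributes count−1 duplicates):
  always fruit key: 2
  fruit always fruit: 2
  fruit always happy: 2
  fruit key fruit: 2
  happy fruit always: 2
  key key always: 2
6 duplicate windows → 32 − 6 = 26 distinct.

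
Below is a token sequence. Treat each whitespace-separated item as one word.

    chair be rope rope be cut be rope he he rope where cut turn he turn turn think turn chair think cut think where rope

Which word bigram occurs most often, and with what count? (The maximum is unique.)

"be rope", 2 times

Bigram frequencies (highest first):
  be rope: 2
  chair be: 1
  rope rope: 1
  rope be: 1
  be cut: 1
  cut be: 1
  … (17 more, each ≤ 1)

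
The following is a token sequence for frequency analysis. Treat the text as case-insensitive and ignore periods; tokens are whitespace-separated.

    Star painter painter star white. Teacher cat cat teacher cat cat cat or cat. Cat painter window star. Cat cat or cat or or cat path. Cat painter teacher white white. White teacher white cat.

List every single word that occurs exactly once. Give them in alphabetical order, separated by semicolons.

path; window

Unigram counts meeting the condition (exactly once):
  path: 1
  window: 1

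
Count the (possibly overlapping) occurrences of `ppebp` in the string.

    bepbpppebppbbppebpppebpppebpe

4

Sliding a length-5 window over the 29 characters (25 positions):
  position 6–10: ppebp
  position 14–18: ppebp
  position 19–23: ppebp
  position 24–28: ppebp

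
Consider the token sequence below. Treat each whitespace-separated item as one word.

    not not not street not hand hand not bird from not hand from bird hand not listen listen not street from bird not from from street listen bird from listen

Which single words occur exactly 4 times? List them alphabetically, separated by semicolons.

Unigram counts meeting the condition (exactly 4 times):
  bird: 4
  hand: 4
  listen: 4

bird; hand; listen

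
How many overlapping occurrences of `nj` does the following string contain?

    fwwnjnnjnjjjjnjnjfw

5

Sliding a length-2 window over the 19 characters (18 positions):
  position 4–5: nj
  position 7–8: nj
  position 9–10: nj
  position 14–15: nj
  position 16–17: nj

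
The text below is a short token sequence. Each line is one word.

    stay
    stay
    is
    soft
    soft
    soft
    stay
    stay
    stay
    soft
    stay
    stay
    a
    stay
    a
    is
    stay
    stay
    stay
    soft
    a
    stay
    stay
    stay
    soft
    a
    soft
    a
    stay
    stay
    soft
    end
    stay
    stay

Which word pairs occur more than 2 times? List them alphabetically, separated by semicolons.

Bigram counts meeting the condition (more than 2 times):
  a stay: 3
  soft a: 3
  stay soft: 4
  stay stay: 10

a stay; soft a; stay soft; stay stay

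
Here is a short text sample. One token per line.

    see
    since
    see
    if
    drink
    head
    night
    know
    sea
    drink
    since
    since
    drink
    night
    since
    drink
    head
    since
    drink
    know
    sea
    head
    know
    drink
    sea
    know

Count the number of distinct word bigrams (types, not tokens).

21

26 tokens → 25 bigram windows in total.
Repeated bigrams (each contributes count−1 duplicates):
  since drink: 3
  drink head: 2
  know sea: 2
4 duplicate windows → 25 − 4 = 21 distinct.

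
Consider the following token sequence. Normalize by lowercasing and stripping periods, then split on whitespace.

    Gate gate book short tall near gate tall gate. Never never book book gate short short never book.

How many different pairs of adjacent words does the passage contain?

16

18 tokens → 17 bigram windows in total.
Repeated bigrams (each contributes count−1 duplicates):
  never book: 2
1 duplicate windows → 17 − 1 = 16 distinct.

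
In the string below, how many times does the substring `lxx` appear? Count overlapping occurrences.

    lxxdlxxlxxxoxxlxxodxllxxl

Sliding a length-3 window over the 25 characters (23 positions):
  position 1–3: lxx
  position 5–7: lxx
  position 8–10: lxx
  position 15–17: lxx
  position 22–24: lxx

5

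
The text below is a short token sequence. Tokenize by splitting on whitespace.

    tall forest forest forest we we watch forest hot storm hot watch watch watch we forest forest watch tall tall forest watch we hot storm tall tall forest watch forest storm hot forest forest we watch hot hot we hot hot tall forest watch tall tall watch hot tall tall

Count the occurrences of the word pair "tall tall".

4

Scanning the 49 overlapping bigram windows for "tall tall":
  position 19–20: tall tall
  position 26–27: tall tall
  position 45–46: tall tall
  position 49–50: tall tall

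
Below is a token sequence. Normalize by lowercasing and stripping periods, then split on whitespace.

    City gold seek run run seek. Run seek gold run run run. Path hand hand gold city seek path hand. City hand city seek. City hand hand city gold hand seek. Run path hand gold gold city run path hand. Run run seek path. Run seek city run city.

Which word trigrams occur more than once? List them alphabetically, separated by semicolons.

run path hand; run run seek

Trigram counts meeting the condition (more than once):
  run path hand: 3
  run run seek: 2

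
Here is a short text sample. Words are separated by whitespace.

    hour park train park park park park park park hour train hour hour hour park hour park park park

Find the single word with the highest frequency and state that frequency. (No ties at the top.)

Unigram frequencies (highest first):
  park: 11
  hour: 6
  train: 2

"park", 11 times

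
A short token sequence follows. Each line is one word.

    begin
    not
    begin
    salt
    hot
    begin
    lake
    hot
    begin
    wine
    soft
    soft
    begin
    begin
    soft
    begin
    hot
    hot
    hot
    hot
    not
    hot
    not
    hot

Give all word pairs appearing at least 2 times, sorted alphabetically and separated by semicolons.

hot begin; hot hot; hot not; not hot; soft begin

Bigram counts meeting the condition (at least 2 times):
  hot begin: 2
  hot hot: 3
  hot not: 2
  not hot: 2
  soft begin: 2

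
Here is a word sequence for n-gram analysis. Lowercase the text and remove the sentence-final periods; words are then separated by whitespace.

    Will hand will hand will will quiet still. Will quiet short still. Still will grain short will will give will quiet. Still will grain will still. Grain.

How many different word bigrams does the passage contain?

27 tokens → 26 bigram windows in total.
Repeated bigrams (each contributes count−1 duplicates):
  still will: 3
  will quiet: 3
  hand will: 2
  quiet still: 2
  will grain: 2
  will hand: 2
  will will: 2
9 duplicate windows → 26 − 9 = 17 distinct.

17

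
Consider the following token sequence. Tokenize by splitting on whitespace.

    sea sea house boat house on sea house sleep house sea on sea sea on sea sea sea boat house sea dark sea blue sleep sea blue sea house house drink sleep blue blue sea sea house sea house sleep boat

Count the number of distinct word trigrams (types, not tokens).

41 tokens → 39 trigram windows in total.
Repeated trigrams (each contributes count−1 duplicates):
  on sea sea: 2
  sea house sleep: 2
  sea on sea: 2
  sea sea house: 2
4 duplicate windows → 39 − 4 = 35 distinct.

35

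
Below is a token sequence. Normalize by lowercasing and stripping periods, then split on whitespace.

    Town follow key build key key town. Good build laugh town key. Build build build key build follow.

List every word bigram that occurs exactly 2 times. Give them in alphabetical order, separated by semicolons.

build build; build key

Bigram counts meeting the condition (exactly 2 times):
  build build: 2
  build key: 2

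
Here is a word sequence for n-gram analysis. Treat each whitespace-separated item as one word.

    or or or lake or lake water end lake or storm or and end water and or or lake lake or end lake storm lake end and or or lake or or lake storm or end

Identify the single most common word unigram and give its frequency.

Unigram frequencies (highest first):
  or: 14
  lake: 9
  end: 5
  storm: 3
  and: 3
  water: 2

"or", 14 times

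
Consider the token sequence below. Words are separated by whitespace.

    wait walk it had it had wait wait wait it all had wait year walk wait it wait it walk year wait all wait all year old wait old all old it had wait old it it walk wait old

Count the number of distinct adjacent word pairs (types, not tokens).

26

40 tokens → 39 bigram windows in total.
Repeated bigrams (each contributes count−1 duplicates):
  had wait: 3
  it had: 3
  wait it: 3
  wait old: 3
  it walk: 2
  old it: 2
  wait all: 2
  wait wait: 2
  … (1 more repeated)
13 duplicate windows → 39 − 13 = 26 distinct.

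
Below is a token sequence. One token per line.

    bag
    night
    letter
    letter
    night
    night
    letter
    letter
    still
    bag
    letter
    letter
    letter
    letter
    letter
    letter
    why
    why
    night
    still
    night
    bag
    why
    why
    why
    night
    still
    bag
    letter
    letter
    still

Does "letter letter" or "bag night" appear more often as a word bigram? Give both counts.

"letter letter" (8 vs 1)

"letter letter": 8 occurrences
"bag night": 1 occurrence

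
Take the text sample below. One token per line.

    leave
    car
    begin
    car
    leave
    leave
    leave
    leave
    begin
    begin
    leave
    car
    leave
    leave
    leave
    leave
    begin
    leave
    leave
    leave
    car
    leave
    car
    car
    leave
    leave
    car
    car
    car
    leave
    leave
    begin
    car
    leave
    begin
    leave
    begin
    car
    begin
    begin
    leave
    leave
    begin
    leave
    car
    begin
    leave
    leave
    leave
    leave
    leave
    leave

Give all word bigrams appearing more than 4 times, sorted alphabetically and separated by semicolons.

begin leave; car leave; leave begin; leave car; leave leave

Bigram counts meeting the condition (more than 4 times):
  begin leave: 6
  car leave: 6
  leave begin: 6
  leave car: 6
  leave leave: 16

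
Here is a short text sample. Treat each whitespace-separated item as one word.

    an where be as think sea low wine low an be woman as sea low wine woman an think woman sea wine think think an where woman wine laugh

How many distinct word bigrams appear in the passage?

29 tokens → 28 bigram windows in total.
Repeated bigrams (each contributes count−1 duplicates):
  an where: 2
  low wine: 2
  sea low: 2
3 duplicate windows → 28 − 3 = 25 distinct.

25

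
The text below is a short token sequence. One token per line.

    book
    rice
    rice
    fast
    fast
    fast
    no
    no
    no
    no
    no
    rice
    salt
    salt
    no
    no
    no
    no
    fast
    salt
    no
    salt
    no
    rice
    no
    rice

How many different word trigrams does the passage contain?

20

26 tokens → 24 trigram windows in total.
Repeated trigrams (each contributes count−1 duplicates):
  no no no: 5
4 duplicate windows → 24 − 4 = 20 distinct.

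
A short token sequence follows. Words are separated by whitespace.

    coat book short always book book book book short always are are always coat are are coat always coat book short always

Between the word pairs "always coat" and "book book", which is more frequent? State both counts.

"book book" (3 vs 2)

"always coat": 2 occurrences
"book book": 3 occurrences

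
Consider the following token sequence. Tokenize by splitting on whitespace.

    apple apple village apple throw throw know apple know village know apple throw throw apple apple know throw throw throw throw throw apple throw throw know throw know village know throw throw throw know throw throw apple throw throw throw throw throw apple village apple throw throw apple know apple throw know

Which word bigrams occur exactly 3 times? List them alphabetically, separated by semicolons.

apple know; know apple

Bigram counts meeting the condition (exactly 3 times):
  apple know: 3
  know apple: 3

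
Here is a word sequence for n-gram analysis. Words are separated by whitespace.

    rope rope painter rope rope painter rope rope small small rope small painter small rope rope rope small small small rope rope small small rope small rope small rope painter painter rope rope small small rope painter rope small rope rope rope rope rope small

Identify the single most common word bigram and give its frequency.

"rope rope", 11 times

Bigram frequencies (highest first):
  rope rope: 11
  rope small: 9
  small rope: 8
  small small: 5
  rope painter: 4
  painter rope: 4
  … (3 more, each ≤ 1)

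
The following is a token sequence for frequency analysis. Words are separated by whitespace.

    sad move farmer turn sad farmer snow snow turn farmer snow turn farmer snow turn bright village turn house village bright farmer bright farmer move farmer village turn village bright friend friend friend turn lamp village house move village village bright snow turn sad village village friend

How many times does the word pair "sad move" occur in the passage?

1

Scanning the 46 overlapping bigram windows for "sad move":
  position 1–2: sad move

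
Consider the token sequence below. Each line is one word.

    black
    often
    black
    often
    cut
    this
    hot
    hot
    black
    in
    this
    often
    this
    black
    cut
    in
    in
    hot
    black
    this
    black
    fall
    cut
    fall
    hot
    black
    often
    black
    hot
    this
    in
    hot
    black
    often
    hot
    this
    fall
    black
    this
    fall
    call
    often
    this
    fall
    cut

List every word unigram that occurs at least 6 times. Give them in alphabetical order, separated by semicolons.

black; hot; often; this

Unigram counts meeting the condition (at least 6 times):
  black: 10
  hot: 7
  often: 6
  this: 8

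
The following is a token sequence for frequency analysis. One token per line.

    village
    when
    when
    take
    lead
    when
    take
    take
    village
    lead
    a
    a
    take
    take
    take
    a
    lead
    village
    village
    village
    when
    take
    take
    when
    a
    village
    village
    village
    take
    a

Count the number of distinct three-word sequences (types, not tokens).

26

30 tokens → 28 trigram windows in total.
Repeated trigrams (each contributes count−1 duplicates):
  village village village: 2
  when take take: 2
2 duplicate windows → 28 − 2 = 26 distinct.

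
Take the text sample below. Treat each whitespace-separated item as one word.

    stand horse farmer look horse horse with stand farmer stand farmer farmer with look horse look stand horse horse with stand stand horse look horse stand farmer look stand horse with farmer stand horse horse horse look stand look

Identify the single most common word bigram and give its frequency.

Bigram frequencies (highest first):
  stand horse: 5
  horse horse: 4
  look horse: 3
  horse with: 3
  stand farmer: 3
  horse look: 3
  … (12 more, each ≤ 3)

"stand horse", 5 times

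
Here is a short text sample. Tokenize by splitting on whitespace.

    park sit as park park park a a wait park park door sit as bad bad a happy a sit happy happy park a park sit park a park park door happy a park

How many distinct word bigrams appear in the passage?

22

34 tokens → 33 bigram windows in total.
Repeated bigrams (each contributes count−1 duplicates):
  park park: 4
  a park: 3
  park a: 3
  happy a: 2
  park door: 2
  park sit: 2
  sit as: 2
11 duplicate windows → 33 − 11 = 22 distinct.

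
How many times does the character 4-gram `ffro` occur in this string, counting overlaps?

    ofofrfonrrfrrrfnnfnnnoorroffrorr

Sliding a length-4 window over the 32 characters (29 positions):
  position 27–30: ffro

1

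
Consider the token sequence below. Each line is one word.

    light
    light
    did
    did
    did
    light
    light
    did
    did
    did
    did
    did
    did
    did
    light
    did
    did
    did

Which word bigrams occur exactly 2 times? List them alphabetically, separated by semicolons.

did light; light light

Bigram counts meeting the condition (exactly 2 times):
  did light: 2
  light light: 2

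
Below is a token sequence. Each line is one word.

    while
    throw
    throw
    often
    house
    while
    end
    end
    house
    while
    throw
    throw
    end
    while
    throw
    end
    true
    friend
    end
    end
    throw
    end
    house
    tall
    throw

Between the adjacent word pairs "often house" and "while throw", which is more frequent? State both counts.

"often house": 1 occurrence
"while throw": 3 occurrences

"while throw" (3 vs 1)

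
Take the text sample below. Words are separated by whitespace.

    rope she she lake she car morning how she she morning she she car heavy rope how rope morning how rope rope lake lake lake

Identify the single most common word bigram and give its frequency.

"she she", 3 times

Bigram frequencies (highest first):
  she she: 3
  she car: 2
  morning how: 2
  how rope: 2
  lake lake: 2
  rope she: 1
  … (12 more, each ≤ 1)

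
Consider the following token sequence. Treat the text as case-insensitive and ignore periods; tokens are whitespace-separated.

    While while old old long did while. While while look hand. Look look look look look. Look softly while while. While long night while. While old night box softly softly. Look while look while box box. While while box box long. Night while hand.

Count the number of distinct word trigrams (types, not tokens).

35

44 tokens → 42 trigram windows in total.
Repeated trigrams (each contributes count−1 duplicates):
  look look look: 4
  long night while: 2
  while box box: 2
  while while old: 2
  while while while: 2
7 duplicate windows → 42 − 7 = 35 distinct.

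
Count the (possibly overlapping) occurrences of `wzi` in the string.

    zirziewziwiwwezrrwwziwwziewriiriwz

Sliding a length-3 window over the 34 characters (32 positions):
  position 7–9: wzi
  position 19–21: wzi
  position 23–25: wzi

3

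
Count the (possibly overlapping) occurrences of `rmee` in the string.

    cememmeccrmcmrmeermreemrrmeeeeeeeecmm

Sliding a length-4 window over the 37 characters (34 positions):
  position 14–17: rmee
  position 25–28: rmee

2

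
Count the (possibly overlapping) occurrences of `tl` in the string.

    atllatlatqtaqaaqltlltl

4

Sliding a length-2 window over the 22 characters (21 positions):
  position 2–3: tl
  position 6–7: tl
  position 18–19: tl
  position 21–22: tl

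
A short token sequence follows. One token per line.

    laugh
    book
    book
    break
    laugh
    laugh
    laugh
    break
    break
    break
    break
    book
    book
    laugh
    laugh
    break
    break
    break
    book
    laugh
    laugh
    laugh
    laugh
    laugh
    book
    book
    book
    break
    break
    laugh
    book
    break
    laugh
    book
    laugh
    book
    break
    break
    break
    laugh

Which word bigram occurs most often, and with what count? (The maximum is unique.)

"break break", 8 times

Bigram frequencies (highest first):
  break break: 8
  laugh laugh: 7
  laugh book: 5
  book book: 4
  book break: 4
  break laugh: 4
  … (3 more, each ≤ 3)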